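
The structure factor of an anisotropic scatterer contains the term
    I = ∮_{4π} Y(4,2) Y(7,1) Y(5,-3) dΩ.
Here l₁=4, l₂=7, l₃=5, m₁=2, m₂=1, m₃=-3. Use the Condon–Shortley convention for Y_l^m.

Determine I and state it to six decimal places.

0.161478

Checks pass: Σm=0; 16 even; l₃=5∈[3,11].
(2·4+1)(2·7+1)(2·5+1) = 1485
Δ: 6! 2! 8! / 17! → 1/6126120
sum: t=2:+1/69120 t=3:−1/20736 t=4:+1/69120 = -1/51840
3j²(4 7 5; 0 0 0) = Δ·Π!·Σ² = 280/21879  (sign +1)
sum: t=0:+1/58060800 t=1:−1/604800 t=2:+1/138240 = 13/2322432
3j²(4 7 5; 2 1 -3) = Δ·Π!·Σ² = 1625/94248  (sign +1)
combine: 4πI² = 1485·280/21879·1625/94248 = 3125/9537
take √, sign +1: I = 0.16147831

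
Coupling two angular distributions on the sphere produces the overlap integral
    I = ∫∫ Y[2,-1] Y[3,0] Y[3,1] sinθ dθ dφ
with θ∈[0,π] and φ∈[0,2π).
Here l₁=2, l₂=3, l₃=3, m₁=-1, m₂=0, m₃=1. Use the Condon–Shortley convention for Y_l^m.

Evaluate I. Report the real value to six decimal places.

-0.059471

m-sum 0 ✓  L=8 even ✓  1≤3≤5 ✓
Π(2lᵢ+1) = 5×7×7 = 245
triangle coeff Δ(2,3,3) = 1/3780
Σ_t [0,2]: t=0:+1/24 t=1:−1/4 t=2:+1/24 = -1/6
(3j)²=4/105 [(2 3 3; 0 0 0)], sign=+1
Σ_t [1,2]: t=1:−1/8 t=2:+1/12 = -1/24
(3j)²=1/210 [(2 3 3; -1 0 1)], sign=-1
⇒ 4πI² = 2/45
I = (-1)√(2/45/(4π)) = -0.05947080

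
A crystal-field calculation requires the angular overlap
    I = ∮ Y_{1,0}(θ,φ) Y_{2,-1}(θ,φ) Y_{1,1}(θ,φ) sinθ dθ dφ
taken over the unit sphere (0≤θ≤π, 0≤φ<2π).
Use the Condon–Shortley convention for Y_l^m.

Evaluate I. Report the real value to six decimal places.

-0.218510

Checks pass: Σm=0; 4 even; l₃=1∈[1,3].
(2·1+1)(2·2+1)(2·1+1) = 45
Δ: 2! 0! 2! / 5! → 1/30
sum: t=1:−1/1 = -1/1
3j²(1 2 1; 0 0 0) = Δ·Π!·Σ² = 2/15  (sign +1)
sum: t=1:−1/2 = -1/2
3j²(1 2 1; 0 -1 1) = Δ·Π!·Σ² = 1/10  (sign -1)
combine: 4πI² = 45·2/15·1/10 = 3/5
take √, sign -1: I = -0.21850969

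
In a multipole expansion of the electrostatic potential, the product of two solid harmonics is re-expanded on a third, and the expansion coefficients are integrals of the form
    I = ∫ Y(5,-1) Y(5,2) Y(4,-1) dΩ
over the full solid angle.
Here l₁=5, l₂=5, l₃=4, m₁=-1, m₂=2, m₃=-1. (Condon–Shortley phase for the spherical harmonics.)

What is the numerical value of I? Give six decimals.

m-sum 0 ✓  L=14 even ✓  0≤4≤10 ✓
Π(2lᵢ+1) = 11×11×9 = 1089
triangle coeff Δ(5,5,4) = 1/3153150
Σ_t [1,5]: t=1:−1/69120 t=2:+1/1728 t=3:−1/576 t=4:+1/1728 t=5:−1/69120 = -7/11520
(3j)²=2/143 [(5 5 4; 0 0 0)], sign=-1
Σ_t [3,6]: t=3:−1/5184 t=4:+1/1152 t=5:−1/2880 t=6:+1/103680 = 7/20736
(3j)²=35/2574 [(5 5 4; -1 2 -1)], sign=-1
⇒ 4πI² = 35/169
I = (+1)√(35/169/(4π)) = 0.12837656

0.128377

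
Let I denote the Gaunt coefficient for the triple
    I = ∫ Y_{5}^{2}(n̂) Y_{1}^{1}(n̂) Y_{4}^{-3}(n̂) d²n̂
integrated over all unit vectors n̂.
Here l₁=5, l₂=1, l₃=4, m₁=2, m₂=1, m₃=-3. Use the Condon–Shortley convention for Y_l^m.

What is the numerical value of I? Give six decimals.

0.085055

Checks pass: Σm=0; 10 even; l₃=4∈[4,6].
(2·5+1)(2·1+1)(2·4+1) = 297
Δ: 2! 8! 0! / 11! → 1/495
sum: t=1:−1/576 = -1/576
3j²(5 1 4; 0 0 0) = Δ·Π!·Σ² = 5/99  (sign -1)
sum: t=2:+1/10080 = 1/10080
3j²(5 1 4; 2 1 -3) = Δ·Π!·Σ² = 1/165  (sign -1)
combine: 4πI² = 297·5/99·1/165 = 1/11
take √, sign +1: I = 0.08505478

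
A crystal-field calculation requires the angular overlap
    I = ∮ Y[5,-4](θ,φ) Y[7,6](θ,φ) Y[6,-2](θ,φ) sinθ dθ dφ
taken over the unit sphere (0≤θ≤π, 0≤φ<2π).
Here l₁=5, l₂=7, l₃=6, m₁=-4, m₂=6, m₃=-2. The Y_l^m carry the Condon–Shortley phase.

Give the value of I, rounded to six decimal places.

Checks pass: Σm=0; 18 even; l₃=6∈[2,12].
(2·5+1)(2·7+1)(2·6+1) = 2145
Δ: 6! 4! 8! / 19! → 1/174594420
sum: t=1:−1/4147200 t=2:+1/207360 t=3:−1/82944 t=4:+1/207360 t=5:−1/4147200 = -1/345600
3j²(5 7 6; 0 0 0) = Δ·Π!·Σ² = 420/46189  (sign -1)
sum: t=5:−1/116121600 t=6:+1/21772800 = 13/348364800
3j²(5 7 6; -4 6 -2) = Δ·Π!·Σ² = 169/9690  (sign +1)
combine: 4πI² = 2145·420/46189·169/9690 = 35490/104329
take √, sign -1: I = -0.16453017

-0.164530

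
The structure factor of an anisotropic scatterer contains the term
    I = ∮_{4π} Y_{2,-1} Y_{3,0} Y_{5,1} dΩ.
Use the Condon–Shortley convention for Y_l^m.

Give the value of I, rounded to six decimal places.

-0.214318

m-sum 0 ✓  L=10 even ✓  1≤5≤5 ✓
Π(2lᵢ+1) = 5×7×11 = 385
triangle coeff Δ(2,3,5) = 1/2310
Σ_t [0,0]: t=0:+1/144 = 1/144
(3j)²=10/231 [(2 3 5; 0 0 0)], sign=-1
Σ_t [0,0]: t=0:+1/216 = 1/216
(3j)²=8/231 [(2 3 5; -1 0 1)], sign=+1
⇒ 4πI² = 400/693
I = (-1)√(400/693/(4π)) = -0.21431790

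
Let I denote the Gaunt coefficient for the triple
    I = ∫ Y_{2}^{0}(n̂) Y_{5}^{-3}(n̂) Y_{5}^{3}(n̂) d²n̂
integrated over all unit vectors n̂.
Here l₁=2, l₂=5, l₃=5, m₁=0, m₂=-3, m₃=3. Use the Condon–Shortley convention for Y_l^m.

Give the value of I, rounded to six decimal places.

Checks pass: Σm=0; 12 even; l₃=5∈[3,7].
(2·2+1)(2·5+1)(2·5+1) = 605
Δ: 2! 2! 8! / 13! → 1/38610
sum: t=0:+1/2880 t=1:−1/576 t=2:+1/2880 = -1/960
3j²(2 5 5; 0 0 0) = Δ·Π!·Σ² = 10/429  (sign +1)
sum: t=0:+1/5760 t=1:−1/5040 t=2:+1/161280 = -1/53760
3j²(2 5 5; 0 -3 3) = Δ·Π!·Σ² = 1/4290  (sign -1)
combine: 4πI² = 605·10/429·1/4290 = 5/1521
take √, sign -1: I = -0.01617393

-0.016174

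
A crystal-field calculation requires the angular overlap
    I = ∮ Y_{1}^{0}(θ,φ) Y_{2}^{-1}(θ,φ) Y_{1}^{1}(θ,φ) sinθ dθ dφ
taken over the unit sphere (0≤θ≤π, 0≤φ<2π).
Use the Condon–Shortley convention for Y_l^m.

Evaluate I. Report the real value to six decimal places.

m-sum 0 ✓  L=4 even ✓  1≤1≤3 ✓
Π(2lᵢ+1) = 3×5×3 = 45
triangle coeff Δ(1,2,1) = 1/30
Σ_t [1,1]: t=1:−1/1 = -1/1
(3j)²=2/15 [(1 2 1; 0 0 0)], sign=+1
Σ_t [1,1]: t=1:−1/2 = -1/2
(3j)²=1/10 [(1 2 1; 0 -1 1)], sign=-1
⇒ 4πI² = 3/5
I = (-1)√(3/5/(4π)) = -0.21850969

-0.218510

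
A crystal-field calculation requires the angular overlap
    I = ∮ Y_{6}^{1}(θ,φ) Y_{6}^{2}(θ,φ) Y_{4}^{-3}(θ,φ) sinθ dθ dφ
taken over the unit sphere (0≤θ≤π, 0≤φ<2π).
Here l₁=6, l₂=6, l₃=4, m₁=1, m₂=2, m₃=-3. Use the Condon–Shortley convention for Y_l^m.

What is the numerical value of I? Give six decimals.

Checks pass: Σm=0; 16 even; l₃=4∈[0,12].
(2·6+1)(2·6+1)(2·4+1) = 1521
Δ: 8! 4! 4! / 17! → 1/15315300
sum: t=2:+1/829440 t=3:−1/25920 t=4:+1/9216 t=5:−1/25920 t=6:+1/829440 = 7/207360
3j²(6 6 4; 0 0 0) = Δ·Π!·Σ² = 28/2431  (sign +1)
sum: t=4:+1/82944 t=5:−1/103680 = 1/414720
3j²(6 6 4; 1 2 -3) = Δ·Π!·Σ² = 49/43758  (sign -1)
combine: 4πI² = 1521·28/2431·49/43758 = 686/34969
take √, sign -1: I = -0.03951077

-0.039511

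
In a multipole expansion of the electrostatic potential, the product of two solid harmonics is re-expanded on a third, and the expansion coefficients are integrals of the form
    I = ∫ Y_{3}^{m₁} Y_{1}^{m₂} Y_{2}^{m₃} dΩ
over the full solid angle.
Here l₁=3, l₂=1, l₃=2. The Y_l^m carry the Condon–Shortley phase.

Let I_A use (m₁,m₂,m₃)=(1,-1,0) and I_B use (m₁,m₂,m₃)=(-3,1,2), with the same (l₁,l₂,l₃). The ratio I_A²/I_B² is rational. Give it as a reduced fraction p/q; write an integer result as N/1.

2/5

Shared (l₁,l₂,l₃)=(3,1,2): N and (l;000)² cancel in I_A²/I_B².
A: Δ = 2!·4!·0!/7! = 1/105; Racah Σ t=0..0: t=0:+1/8 = 1/8; ⇒ 3j(3 1 2; 1 -1 0)² = 2/35, sgn +1
B: Δ = 2!·4!·0!/7! = 1/105; Racah Σ t=2..2: t=2:+1/48 = 1/48; ⇒ 3j(3 1 2; -3 1 2)² = 1/7, sgn +1
I_A²/I_B² = (2/35)/(1/7) = 2/5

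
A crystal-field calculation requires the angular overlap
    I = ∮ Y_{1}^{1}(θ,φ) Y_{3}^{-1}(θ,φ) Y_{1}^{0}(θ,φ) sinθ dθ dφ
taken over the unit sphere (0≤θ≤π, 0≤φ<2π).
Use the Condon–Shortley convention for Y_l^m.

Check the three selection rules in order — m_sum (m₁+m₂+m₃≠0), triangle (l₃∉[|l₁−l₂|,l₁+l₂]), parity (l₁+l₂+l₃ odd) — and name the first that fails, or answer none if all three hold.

triangle

m₁+m₂+m₃ = 1 − 1 + 0 = 0  ✓
triangle: |1−3|=2 ≤ l₃=1 ≤ 1+3=4  ✗
parity: l₁+l₂+l₃ = 5 is odd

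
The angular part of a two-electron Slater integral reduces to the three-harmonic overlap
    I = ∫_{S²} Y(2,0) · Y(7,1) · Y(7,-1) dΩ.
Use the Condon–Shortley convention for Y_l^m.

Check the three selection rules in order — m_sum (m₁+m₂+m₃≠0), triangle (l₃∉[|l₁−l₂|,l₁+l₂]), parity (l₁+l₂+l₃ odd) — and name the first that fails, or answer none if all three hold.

none

m₁+m₂+m₃ = 0 + 1 − 1 = 0  ✓
triangle: |2−7|=5 ≤ l₃=7 ≤ 2+7=9  ✓
parity: l₁+l₂+l₃ = 16 is even  ✓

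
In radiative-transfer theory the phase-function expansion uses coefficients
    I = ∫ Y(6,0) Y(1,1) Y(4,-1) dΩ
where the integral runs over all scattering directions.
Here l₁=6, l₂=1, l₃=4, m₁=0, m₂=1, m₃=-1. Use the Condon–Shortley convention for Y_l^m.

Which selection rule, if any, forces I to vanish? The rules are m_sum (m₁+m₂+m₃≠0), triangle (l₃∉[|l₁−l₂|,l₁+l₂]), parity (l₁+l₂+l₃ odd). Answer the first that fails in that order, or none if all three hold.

triangle

Σmᵢ = 0  ✓
l₃∈[|l₁−l₂|,l₁+l₂]=[5,7], have l₃=4  ✗
Σlᵢ = 11 ⇒ odd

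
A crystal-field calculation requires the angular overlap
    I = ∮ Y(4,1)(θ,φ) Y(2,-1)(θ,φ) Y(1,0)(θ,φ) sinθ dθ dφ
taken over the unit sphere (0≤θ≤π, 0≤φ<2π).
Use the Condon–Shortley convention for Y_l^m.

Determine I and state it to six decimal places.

l₃=1 ∉ [2,6] — triangle fails ⇒ I = 0

0.000000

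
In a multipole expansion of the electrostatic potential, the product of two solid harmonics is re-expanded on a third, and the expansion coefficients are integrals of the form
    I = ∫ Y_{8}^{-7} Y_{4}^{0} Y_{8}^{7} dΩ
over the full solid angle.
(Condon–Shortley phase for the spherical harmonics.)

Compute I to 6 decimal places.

0.044541

Rules hold: Σm=0, L=20 even, 4≤8≤12.
N = 17·9·17 = 2601
Δ = 4!·12!·4!/21! = 1/185175900
Racah Σ t=0..4: t=0:+1/557383680 t=1:−1/21772800 t=2:+1/8294400 t=3:−1/21772800 t=4:+1/557383680 = 1/30965760
⇒ 3j(8 4 8; 0 0 0)² = 36/4199, sgn +1
Racah Σ t=3..4: t=3:−1/17244057600 t=4:+1/22992076800 = -1/68976230400
⇒ 3j(8 4 8; -7 0 7)² = 13/11628, sgn +1
4πI² = N·(3j₀)²·(3jₘ)² = 9/361
I = +1·√(0.0249307/4π) = 0.04454128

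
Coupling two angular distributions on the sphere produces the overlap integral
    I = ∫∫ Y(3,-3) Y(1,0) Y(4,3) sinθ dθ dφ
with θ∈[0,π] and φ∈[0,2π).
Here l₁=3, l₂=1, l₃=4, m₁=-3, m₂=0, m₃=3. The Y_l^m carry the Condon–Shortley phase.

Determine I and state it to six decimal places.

-0.162868

m-sum 0 ✓  L=8 even ✓  2≤4≤4 ✓
Π(2lᵢ+1) = 7×3×9 = 189
triangle coeff Δ(3,1,4) = 1/252
Σ_t [0,0]: t=0:+1/36 = 1/36
(3j)²=4/63 [(3 1 4; 0 0 0)], sign=+1
Σ_t [0,0]: t=0:+1/720 = 1/720
(3j)²=1/36 [(3 1 4; -3 0 3)], sign=-1
⇒ 4πI² = 1/3
I = (-1)√(1/3/(4π)) = -0.16286750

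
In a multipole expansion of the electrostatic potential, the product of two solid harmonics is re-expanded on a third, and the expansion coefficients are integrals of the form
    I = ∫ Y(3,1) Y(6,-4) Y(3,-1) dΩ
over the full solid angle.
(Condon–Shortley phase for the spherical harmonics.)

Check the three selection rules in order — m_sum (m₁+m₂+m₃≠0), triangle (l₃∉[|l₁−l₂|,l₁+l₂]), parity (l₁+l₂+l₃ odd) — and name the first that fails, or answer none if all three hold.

azimuthal sum: 1 − 4 − 1 = -4  ✗
3 ≤ 3 ≤ 9 (triangle on l)
L = 3 + 6 + 3 = 12 (even)

m_sum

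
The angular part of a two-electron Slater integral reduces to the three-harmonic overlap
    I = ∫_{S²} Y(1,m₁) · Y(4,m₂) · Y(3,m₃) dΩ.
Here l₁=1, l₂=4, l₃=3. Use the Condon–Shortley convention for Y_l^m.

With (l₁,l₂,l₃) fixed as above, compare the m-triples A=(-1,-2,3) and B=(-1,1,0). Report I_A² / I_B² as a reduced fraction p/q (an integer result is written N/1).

l's match ⇒ only the (l;m) 3-j factors differ between A and B.
A: triangle coeff Δ(1,4,3) = 1/252; Σ_t [2,2]: t=2:+1/1440 = 1/1440; (3j)²=1/252 [(1 4 3; -1 -2 3)], sign=+1
B: triangle coeff Δ(1,4,3) = 1/252; Σ_t [2,2]: t=2:+1/72 = 1/72; (3j)²=5/126 [(1 4 3; -1 1 0)], sign=-1
I_A²/I_B² = (1/252)/(5/126) = 1/10

1/10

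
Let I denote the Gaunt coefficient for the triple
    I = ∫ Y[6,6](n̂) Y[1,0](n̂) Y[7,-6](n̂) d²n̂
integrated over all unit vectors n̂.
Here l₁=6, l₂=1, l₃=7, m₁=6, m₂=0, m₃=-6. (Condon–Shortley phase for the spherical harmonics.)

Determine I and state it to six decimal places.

0.126157

Checks pass: Σm=0; 14 even; l₃=7∈[5,7].
(2·6+1)(2·1+1)(2·7+1) = 585
Δ: 0! 12! 2! / 15! → 1/1365
sum: t=0:+1/518400 = 1/518400
3j²(6 1 7; 0 0 0) = Δ·Π!·Σ² = 7/195  (sign -1)
sum: t=0:+1/479001600 = 1/479001600
3j²(6 1 7; 6 0 -6) = Δ·Π!·Σ² = 1/105  (sign -1)
combine: 4πI² = 585·7/195·1/105 = 1/5
take √, sign +1: I = 0.12615663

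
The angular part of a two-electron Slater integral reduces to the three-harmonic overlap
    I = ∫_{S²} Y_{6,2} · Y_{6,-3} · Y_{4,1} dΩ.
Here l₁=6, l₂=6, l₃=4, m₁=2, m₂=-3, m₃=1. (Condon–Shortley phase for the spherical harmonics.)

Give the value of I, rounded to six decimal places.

Rules hold: Σm=0, L=16 even, 0≤4≤12.
N = 13·13·9 = 1521
Δ = 8!·4!·4!/17! = 1/15315300
Racah Σ t=2..6: t=2:+1/829440 t=3:−1/25920 t=4:+1/9216 t=5:−1/25920 t=6:+1/829440 = 7/207360
⇒ 3j(6 6 4; 0 0 0)² = 28/2431, sgn +1
Racah Σ t=0..3: t=0:+1/5806080 t=1:−1/120960 t=2:+1/34560 t=3:−1/103680 = 13/1161216
⇒ 3j(6 6 4; 2 -3 1)² = 65/5236, sgn -1
4πI² = N·(3j₀)²·(3jₘ)² = 7605/34969
I = -1·√(0.217478/4π) = -0.13155370

-0.131554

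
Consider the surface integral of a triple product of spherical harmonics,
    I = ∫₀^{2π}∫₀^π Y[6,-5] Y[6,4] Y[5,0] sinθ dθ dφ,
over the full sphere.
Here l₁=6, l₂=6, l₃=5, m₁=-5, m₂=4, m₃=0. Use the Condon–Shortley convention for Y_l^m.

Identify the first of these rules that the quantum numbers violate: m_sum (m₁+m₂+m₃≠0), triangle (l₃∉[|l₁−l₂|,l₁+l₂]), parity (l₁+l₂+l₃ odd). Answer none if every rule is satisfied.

azimuthal sum: -5 + 4 + 0 = -1  ✗
0 ≤ 5 ≤ 12 (triangle on l)
L = 6 + 6 + 5 = 17 (odd)

m_sum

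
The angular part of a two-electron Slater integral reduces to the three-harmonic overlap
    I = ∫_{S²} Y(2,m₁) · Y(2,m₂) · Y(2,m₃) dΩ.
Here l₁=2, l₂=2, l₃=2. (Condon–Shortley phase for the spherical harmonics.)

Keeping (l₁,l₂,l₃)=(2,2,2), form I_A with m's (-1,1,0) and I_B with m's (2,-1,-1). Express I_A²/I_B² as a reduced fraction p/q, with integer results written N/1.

1/6

Shared (l₁,l₂,l₃)=(2,2,2): N and (l;000)² cancel in I_A²/I_B².
A: Δ = 2!·2!·2!/7! = 1/630; Racah Σ t=1..2: t=1:−1/4 t=2:+1/2 = 1/4; ⇒ 3j(2 2 2; -1 1 0)² = 1/70, sgn +1
B: Δ = 2!·2!·2!/7! = 1/630; Racah Σ t=0..0: t=0:+1/4 = 1/4; ⇒ 3j(2 2 2; 2 -1 -1)² = 3/35, sgn -1
I_A²/I_B² = (1/70)/(3/35) = 1/6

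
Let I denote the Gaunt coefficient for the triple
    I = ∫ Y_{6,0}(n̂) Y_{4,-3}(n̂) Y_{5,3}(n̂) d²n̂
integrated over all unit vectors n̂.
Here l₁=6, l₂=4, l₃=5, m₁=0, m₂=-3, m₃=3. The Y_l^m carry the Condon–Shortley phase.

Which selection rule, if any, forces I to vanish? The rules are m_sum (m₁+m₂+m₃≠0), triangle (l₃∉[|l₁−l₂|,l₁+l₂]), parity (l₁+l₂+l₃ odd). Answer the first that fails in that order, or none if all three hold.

parity

m₁+m₂+m₃ = 0 − 3 + 3 = 0  ✓
triangle: |6−4|=2 ≤ l₃=5 ≤ 6+4=10  ✓
parity: l₁+l₂+l₃ = 15 is odd  ✗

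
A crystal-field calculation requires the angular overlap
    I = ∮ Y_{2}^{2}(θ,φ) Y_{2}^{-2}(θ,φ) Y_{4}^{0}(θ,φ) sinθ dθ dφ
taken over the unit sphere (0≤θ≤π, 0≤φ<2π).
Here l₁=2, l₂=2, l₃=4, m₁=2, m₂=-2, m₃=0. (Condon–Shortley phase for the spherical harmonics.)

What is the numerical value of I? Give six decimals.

Rules hold: Σm=0, L=8 even, 0≤4≤4.
N = 5·5·9 = 225
Δ = 0!·4!·4!/9! = 1/630
Racah Σ t=0..0: t=0:+1/16 = 1/16
⇒ 3j(2 2 4; 0 0 0)² = 2/35, sgn +1
Racah Σ t=0..0: t=0:+1/576 = 1/576
⇒ 3j(2 2 4; 2 -2 0)² = 1/630, sgn +1
4πI² = N·(3j₀)²·(3jₘ)² = 1/49
I = +1·√(0.0204082/4π) = 0.04029926

0.040299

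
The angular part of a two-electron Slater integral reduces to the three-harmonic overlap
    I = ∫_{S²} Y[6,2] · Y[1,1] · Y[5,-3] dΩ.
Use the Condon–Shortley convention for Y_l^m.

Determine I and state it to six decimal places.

m-sum 0 ✓  L=12 even ✓  5≤5≤7 ✓
Π(2lᵢ+1) = 13×3×11 = 429
triangle coeff Δ(6,1,5) = 1/858
Σ_t [1,1]: t=1:−1/14400 = -1/14400
(3j)²=6/143 [(6 1 5; 0 0 0)], sign=+1
Σ_t [2,2]: t=2:+1/161280 = 1/161280
(3j)²=1/143 [(6 1 5; 2 1 -3)], sign=+1
⇒ 4πI² = 18/143
I = (+1)√(18/143/(4π)) = 0.10008369

0.100084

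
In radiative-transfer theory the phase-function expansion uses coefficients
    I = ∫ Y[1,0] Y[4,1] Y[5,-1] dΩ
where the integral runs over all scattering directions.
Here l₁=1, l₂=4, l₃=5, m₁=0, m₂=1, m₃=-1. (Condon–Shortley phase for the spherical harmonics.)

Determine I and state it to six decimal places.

m-sum 0 ✓  L=10 even ✓  3≤5≤5 ✓
Π(2lᵢ+1) = 3×9×11 = 297
triangle coeff Δ(1,4,5) = 1/495
Σ_t [0,0]: t=0:+1/576 = 1/576
(3j)²=5/99 [(1 4 5; 0 0 0)], sign=-1
Σ_t [0,0]: t=0:+1/720 = 1/720
(3j)²=8/165 [(1 4 5; 0 1 -1)], sign=+1
⇒ 4πI² = 8/11
I = (-1)√(8/11/(4π)) = -0.24057125

-0.240571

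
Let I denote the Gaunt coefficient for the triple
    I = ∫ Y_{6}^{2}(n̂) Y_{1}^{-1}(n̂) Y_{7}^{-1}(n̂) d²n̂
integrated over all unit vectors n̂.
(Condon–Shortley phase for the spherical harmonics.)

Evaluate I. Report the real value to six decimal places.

-0.135514

Checks pass: Σm=0; 14 even; l₃=7∈[5,7].
(2·6+1)(2·1+1)(2·7+1) = 585
Δ: 0! 12! 2! / 15! → 1/1365
sum: t=0:+1/518400 = 1/518400
3j²(6 1 7; 0 0 0) = Δ·Π!·Σ² = 7/195  (sign -1)
sum: t=0:+1/1935360 = 1/1935360
3j²(6 1 7; 2 -1 -1) = Δ·Π!·Σ² = 1/91  (sign +1)
combine: 4πI² = 585·7/195·1/91 = 3/13
take √, sign -1: I = -0.13551395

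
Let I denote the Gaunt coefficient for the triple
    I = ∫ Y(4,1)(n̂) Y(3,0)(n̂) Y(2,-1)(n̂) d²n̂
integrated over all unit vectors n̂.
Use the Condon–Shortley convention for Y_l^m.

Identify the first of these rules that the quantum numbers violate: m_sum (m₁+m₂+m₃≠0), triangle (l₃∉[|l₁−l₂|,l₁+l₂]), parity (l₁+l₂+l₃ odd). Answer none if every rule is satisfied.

parity

Σmᵢ = 0  ✓
l₃∈[|l₁−l₂|,l₁+l₂]=[1,7], have l₃=2  ✓
Σlᵢ = 9 ⇒ odd  ✗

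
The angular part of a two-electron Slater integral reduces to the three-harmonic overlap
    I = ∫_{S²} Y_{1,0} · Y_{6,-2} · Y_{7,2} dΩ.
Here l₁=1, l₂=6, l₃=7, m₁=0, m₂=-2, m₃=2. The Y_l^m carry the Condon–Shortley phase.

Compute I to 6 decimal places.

m-sum 0 ✓  L=14 even ✓  5≤7≤7 ✓
Π(2lᵢ+1) = 3×13×15 = 585
triangle coeff Δ(1,6,7) = 1/1365
Σ_t [0,0]: t=0:+1/518400 = 1/518400
(3j)²=7/195 [(1 6 7; 0 0 0)], sign=-1
Σ_t [0,0]: t=0:+1/967680 = 1/967680
(3j)²=3/91 [(1 6 7; 0 -2 2)], sign=-1
⇒ 4πI² = 9/13
I = (+1)√(9/13/(4π)) = 0.23471705

0.234717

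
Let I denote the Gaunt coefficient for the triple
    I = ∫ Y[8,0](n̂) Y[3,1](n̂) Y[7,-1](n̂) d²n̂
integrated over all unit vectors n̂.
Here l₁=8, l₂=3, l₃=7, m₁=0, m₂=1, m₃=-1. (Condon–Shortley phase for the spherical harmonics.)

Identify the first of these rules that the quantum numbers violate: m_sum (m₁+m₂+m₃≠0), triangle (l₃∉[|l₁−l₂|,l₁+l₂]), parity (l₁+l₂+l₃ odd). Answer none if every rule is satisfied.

none

azimuthal sum: 0 + 1 − 1 = 0  ✓
5 ≤ 7 ≤ 11 (triangle on l)  ✓
L = 8 + 3 + 7 = 18 (even)  ✓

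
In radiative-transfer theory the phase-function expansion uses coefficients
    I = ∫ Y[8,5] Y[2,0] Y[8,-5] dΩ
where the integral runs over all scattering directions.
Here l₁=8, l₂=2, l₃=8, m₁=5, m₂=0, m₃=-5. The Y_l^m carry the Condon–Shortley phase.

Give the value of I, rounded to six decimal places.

0.006640

Checks pass: Σm=0; 18 even; l₃=8∈[6,10].
(2·8+1)(2·2+1)(2·8+1) = 1445
Δ: 2! 14! 2! / 19! → 1/348840
sum: t=0:+1/116121600 t=1:−1/25401600 t=2:+1/116121600 = -1/45158400
3j²(8 2 8; 0 0 0) = Δ·Π!·Σ² = 24/1615  (sign -1)
sum: t=0:+1/958003200 t=1:−1/958003200 t=2:+1/24908083200 = 1/24908083200
3j²(8 2 8; 5 0 -5) = Δ·Π!·Σ² = 1/38760  (sign -1)
combine: 4πI² = 1445·24/1615·1/38760 = 1/1805
take √, sign +1: I = 0.00663982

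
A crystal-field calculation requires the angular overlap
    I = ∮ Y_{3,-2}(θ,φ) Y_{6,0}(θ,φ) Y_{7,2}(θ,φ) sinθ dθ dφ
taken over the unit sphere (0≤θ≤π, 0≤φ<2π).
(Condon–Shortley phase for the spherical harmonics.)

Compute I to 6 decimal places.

m-sum 0 ✓  L=16 even ✓  3≤7≤9 ✓
Π(2lᵢ+1) = 7×13×15 = 1365
triangle coeff Δ(3,6,7) = 1/2042040
Σ_t [0,2]: t=0:+1/207360 t=1:−1/57600 t=2:+1/207360 = -1/129600
(3j)²=168/12155 [(3 6 7; 0 0 0)], sign=+1
Σ_t [1,2]: t=1:−1/345600 t=2:+1/207360 = 1/518400
(3j)²=12/2431 [(3 6 7; -2 0 2)], sign=-1
⇒ 4πI² = 42336/454597
I = (-1)√(42336/454597/(4π)) = -0.08608683

-0.086087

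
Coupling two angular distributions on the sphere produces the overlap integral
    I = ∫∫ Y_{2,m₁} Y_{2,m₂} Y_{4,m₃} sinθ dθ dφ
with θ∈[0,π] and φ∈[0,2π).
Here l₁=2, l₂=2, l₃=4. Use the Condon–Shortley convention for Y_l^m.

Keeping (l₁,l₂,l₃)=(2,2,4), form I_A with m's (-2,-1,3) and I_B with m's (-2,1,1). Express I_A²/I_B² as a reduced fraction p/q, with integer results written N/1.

7/1

l's match ⇒ only the (l;m) 3-j factors differ between A and B.
A: triangle coeff Δ(2,2,4) = 1/630; Σ_t [0,0]: t=0:+1/144 = 1/144; (3j)²=1/18 [(2 2 4; -2 -1 3)], sign=-1
B: triangle coeff Δ(2,2,4) = 1/630; Σ_t [0,0]: t=0:+1/144 = 1/144; (3j)²=1/126 [(2 2 4; -2 1 1)], sign=-1
I_A²/I_B² = (1/18)/(1/126) = 7/1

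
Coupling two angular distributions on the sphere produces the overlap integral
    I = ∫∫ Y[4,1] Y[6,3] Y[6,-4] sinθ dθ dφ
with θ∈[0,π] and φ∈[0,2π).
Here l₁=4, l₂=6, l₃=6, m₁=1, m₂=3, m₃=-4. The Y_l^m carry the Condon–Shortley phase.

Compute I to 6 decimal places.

Checks pass: Σm=0; 16 even; l₃=6∈[2,10].
(2·4+1)(2·6+1)(2·6+1) = 1521
Δ: 4! 4! 8! / 17! → 1/15315300
sum: t=0:+1/829440 t=1:−1/25920 t=2:+1/9216 t=3:−1/25920 t=4:+1/829440 = 7/207360
3j²(4 6 6; 0 0 0) = Δ·Π!·Σ² = 28/2431  (sign +1)
sum: t=1:−1/967680 t=2:+1/120960 t=3:−1/207360 = 1/414720
3j²(4 6 6; 1 3 -4) = Δ·Π!·Σ² = 21/4862  (sign +1)
combine: 4πI² = 1521·28/2431·21/4862 = 2646/34969
take √, sign +1: I = 0.07759762

0.077598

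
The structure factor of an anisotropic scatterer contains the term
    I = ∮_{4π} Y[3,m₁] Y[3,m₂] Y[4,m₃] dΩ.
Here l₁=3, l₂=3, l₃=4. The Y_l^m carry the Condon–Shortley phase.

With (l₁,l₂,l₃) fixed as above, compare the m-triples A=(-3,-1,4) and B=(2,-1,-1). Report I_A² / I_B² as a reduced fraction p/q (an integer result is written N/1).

21/16

Shared (l₁,l₂,l₃)=(3,3,4): N and (l;000)² cancel in I_A²/I_B².
A: Δ = 2!·4!·4!/11! = 1/34650; Racah Σ t=2..2: t=2:+1/1152 = 1/1152; ⇒ 3j(3 3 4; -3 -1 4)² = 1/33, sgn +1
B: Δ = 2!·4!·4!/11! = 1/34650; Racah Σ t=0..1: t=0:+1/48 t=1:−1/144 = 1/72; ⇒ 3j(3 3 4; 2 -1 -1)² = 16/693, sgn -1
I_A²/I_B² = (1/33)/(16/693) = 21/16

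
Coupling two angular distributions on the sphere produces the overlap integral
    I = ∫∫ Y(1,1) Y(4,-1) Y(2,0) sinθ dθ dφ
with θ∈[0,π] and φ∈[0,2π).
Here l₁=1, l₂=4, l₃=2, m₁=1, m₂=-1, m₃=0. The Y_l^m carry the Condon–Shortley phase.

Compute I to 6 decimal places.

0.000000

|1−4|≤2≤1+4 violated ⇒ I = 0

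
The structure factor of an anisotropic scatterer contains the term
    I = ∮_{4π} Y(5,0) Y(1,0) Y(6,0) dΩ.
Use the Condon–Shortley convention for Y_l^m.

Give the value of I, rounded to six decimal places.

Rules hold: Σm=0, L=12 even, 4≤6≤6.
N = 11·3·13 = 429
Δ = 0!·10!·2!/13! = 1/858
Racah Σ t=0..0: t=0:+1/14400 = 1/14400
⇒ 3j(5 1 6; 0 0 0)² = 6/143, sgn +1
(m-triple is (0,0,0) — same symbol as above.)
4πI² = N·(3j₀)²·(3jₘ)² = 108/143
I = +1·√(0.755245/4π) = 0.24515397

0.245154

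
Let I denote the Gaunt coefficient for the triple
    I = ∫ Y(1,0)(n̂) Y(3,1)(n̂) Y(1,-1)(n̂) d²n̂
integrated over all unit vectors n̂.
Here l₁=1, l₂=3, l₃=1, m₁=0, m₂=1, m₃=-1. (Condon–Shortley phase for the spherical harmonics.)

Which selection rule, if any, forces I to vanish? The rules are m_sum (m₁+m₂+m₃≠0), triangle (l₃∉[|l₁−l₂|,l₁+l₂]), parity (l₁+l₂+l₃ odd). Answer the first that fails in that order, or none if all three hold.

triangle

azimuthal sum: 0 + 1 − 1 = 0  ✓
2 ≤ 1 ≤ 4 (triangle on l)  ✗
L = 1 + 3 + 1 = 5 (odd)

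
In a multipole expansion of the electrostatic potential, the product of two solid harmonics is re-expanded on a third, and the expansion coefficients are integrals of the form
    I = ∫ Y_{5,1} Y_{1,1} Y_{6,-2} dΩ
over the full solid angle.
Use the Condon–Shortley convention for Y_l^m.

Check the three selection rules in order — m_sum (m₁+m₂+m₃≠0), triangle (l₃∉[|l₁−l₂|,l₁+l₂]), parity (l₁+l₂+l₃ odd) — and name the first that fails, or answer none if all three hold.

m₁+m₂+m₃ = 1 + 1 − 2 = 0  ✓
triangle: |5−1|=4 ≤ l₃=6 ≤ 5+1=6  ✓
parity: l₁+l₂+l₃ = 12 is even  ✓

none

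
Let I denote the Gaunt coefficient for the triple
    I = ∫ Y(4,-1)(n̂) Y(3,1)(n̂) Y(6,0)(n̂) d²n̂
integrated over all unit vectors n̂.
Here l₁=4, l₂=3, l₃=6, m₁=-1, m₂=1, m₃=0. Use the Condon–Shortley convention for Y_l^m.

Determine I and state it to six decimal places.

0.000000

l₁+l₂+l₃=13 is odd: 3j(l;000)=0 ⇒ I=0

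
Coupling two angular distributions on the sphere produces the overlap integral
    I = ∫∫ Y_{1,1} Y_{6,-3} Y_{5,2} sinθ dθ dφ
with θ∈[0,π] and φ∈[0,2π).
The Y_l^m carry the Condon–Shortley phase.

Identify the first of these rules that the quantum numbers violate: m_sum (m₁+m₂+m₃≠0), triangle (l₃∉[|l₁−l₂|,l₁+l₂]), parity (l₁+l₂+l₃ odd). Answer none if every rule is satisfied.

m₁+m₂+m₃ = 1 − 3 + 2 = 0  ✓
triangle: |1−6|=5 ≤ l₃=5 ≤ 1+6=7  ✓
parity: l₁+l₂+l₃ = 12 is even  ✓

none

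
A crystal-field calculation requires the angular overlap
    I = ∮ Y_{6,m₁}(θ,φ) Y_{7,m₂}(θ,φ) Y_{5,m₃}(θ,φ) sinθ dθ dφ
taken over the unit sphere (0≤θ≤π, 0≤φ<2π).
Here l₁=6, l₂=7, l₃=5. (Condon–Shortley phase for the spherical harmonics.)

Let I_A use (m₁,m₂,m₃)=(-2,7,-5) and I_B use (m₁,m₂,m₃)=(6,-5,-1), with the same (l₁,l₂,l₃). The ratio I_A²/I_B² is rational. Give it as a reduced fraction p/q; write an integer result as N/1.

1274/7425

Shared (l₁,l₂,l₃)=(6,7,5): N and (l;000)² cancel in I_A²/I_B².
A: Δ = 8!·4!·6!/19! = 1/174594420; Racah Σ t=8..8: t=8:+1/696729600 = 1/696729600; ⇒ 3j(6 7 5; -2 7 -5)² = 7/1938, sgn +1
B: Δ = 8!·4!·6!/19! = 1/174594420; Racah Σ t=0..0: t=0:+1/46448640 = 1/46448640; ⇒ 3j(6 7 5; 6 -5 -1)² = 2475/117572, sgn +1
I_A²/I_B² = (7/1938)/(2475/117572) = 1274/7425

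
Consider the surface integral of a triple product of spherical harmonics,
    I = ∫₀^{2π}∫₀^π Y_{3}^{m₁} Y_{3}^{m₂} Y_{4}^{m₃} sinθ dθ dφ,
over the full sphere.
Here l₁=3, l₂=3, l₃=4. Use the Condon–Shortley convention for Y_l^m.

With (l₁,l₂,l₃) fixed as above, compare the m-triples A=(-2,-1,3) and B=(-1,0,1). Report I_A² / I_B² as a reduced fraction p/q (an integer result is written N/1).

14/15

l's match ⇒ only the (l;m) 3-j factors differ between A and B.
A: triangle coeff Δ(3,3,4) = 1/34650; Σ_t [1,2]: t=1:−1/144 t=2:+1/288 = -1/288; (3j)²=1/99 [(3 3 4; -2 -1 3)], sign=+1
B: triangle coeff Δ(3,3,4) = 1/34650; Σ_t [0,2]: t=0:+1/288 t=1:−1/24 t=2:+1/48 = -5/288; (3j)²=5/462 [(3 3 4; -1 0 1)], sign=+1
I_A²/I_B² = (1/99)/(5/462) = 14/15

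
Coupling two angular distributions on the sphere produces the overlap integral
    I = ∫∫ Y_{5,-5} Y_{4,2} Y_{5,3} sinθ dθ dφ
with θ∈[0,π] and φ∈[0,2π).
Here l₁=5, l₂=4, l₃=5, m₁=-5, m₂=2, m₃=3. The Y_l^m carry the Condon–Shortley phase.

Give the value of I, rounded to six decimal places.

-0.184127

m-sum 0 ✓  L=14 even ✓  1≤5≤9 ✓
Π(2lᵢ+1) = 11×9×11 = 1089
triangle coeff Δ(5,4,5) = 1/3153150
Σ_t [0,4]: t=0:+1/69120 t=1:−1/1728 t=2:+1/576 t=3:−1/1728 t=4:+1/69120 = 7/11520
(3j)²=2/143 [(5 4 5; 0 0 0)], sign=-1
Σ_t [4,4]: t=4:+1/69120 = 1/69120
(3j)²=4/143 [(5 4 5; -5 2 3)], sign=+1
⇒ 4πI² = 72/169
I = (-1)√(72/169/(4π)) = -0.18412721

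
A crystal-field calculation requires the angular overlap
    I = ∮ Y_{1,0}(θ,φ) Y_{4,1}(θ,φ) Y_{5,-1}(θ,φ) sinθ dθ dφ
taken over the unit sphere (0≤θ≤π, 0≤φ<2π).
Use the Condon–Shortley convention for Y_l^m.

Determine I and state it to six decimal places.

-0.240571

m-sum 0 ✓  L=10 even ✓  3≤5≤5 ✓
Π(2lᵢ+1) = 3×9×11 = 297
triangle coeff Δ(1,4,5) = 1/495
Σ_t [0,0]: t=0:+1/576 = 1/576
(3j)²=5/99 [(1 4 5; 0 0 0)], sign=-1
Σ_t [0,0]: t=0:+1/720 = 1/720
(3j)²=8/165 [(1 4 5; 0 1 -1)], sign=+1
⇒ 4πI² = 8/11
I = (-1)√(8/11/(4π)) = -0.24057125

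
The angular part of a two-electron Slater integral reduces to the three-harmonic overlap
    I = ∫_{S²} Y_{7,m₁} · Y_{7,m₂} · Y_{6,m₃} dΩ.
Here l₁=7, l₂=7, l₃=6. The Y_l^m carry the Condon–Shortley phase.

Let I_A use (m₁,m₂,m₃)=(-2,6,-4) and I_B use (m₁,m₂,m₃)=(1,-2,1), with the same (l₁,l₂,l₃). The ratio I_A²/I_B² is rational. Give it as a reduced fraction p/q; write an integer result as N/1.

1144/625

l's match ⇒ only the (l;m) 3-j factors differ between A and B.
A: triangle coeff Δ(7,7,6) = 1/2444321880; Σ_t [7,8]: t=7:−1/174182400 t=8:+1/580608000 = -1/248832000; (3j)²=21/1615 [(7 7 6; -2 6 -4)], sign=-1
B: triangle coeff Δ(7,7,6) = 1/2444321880; Σ_t [0,5]: t=0:+1/3483648000 t=1:−1/29030400 t=2:+1/2488320 t=3:−1/1244160 t=4:+1/3317760 t=5:−1/62208000 = -1/6635520; (3j)²=2625/369512 [(7 7 6; 1 -2 1)], sign=+1
I_A²/I_B² = (21/1615)/(2625/369512) = 1144/625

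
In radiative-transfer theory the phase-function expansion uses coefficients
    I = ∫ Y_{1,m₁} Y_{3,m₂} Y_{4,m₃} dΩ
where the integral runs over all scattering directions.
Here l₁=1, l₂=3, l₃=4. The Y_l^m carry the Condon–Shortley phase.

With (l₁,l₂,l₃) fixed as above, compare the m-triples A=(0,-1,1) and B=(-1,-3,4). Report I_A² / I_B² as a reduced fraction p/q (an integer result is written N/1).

Shared (l₁,l₂,l₃)=(1,3,4): N and (l;000)² cancel in I_A²/I_B².
A: Δ = 0!·2!·6!/9! = 1/252; Racah Σ t=0..0: t=0:+1/48 = 1/48; ⇒ 3j(1 3 4; 0 -1 1)² = 5/84, sgn -1
B: Δ = 0!·2!·6!/9! = 1/252; Racah Σ t=0..0: t=0:+1/1440 = 1/1440; ⇒ 3j(1 3 4; -1 -3 4)² = 1/9, sgn +1
I_A²/I_B² = (5/84)/(1/9) = 15/28

15/28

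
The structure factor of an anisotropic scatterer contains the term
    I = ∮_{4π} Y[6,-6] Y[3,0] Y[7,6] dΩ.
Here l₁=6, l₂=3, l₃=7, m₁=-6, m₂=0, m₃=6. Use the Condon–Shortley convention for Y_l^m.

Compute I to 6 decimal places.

Checks pass: Σm=0; 16 even; l₃=7∈[3,9].
(2·6+1)(2·3+1)(2·7+1) = 1365
Δ: 2! 10! 4! / 17! → 1/2042040
sum: t=0:+1/207360 t=1:−1/57600 t=2:+1/207360 = -1/129600
3j²(6 3 7; 0 0 0) = Δ·Π!·Σ² = 168/12155  (sign +1)
sum: t=2:+1/43545600 = 1/43545600
3j²(6 3 7; -6 0 6) = Δ·Π!·Σ² = 33/1190  (sign -1)
combine: 4πI² = 1365·168/12155·33/1190 = 756/1445
take √, sign -1: I = -0.20404316

-0.204043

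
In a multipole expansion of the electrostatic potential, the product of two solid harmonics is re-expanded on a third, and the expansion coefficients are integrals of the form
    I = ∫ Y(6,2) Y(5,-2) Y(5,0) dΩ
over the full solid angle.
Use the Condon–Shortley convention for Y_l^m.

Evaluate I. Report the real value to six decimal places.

Rules hold: Σm=0, L=16 even, 1≤5≤11.
N = 13·11·11 = 1573
Δ = 6!·6!·4!/17! = 1/28588560
Racah Σ t=1..5: t=1:−1/345600 t=2:+1/13824 t=3:−1/5184 t=4:+1/13824 t=5:−1/345600 = -7/129600
⇒ 3j(6 5 5; 0 0 0)² = 80/7293, sgn +1
Racah Σ t=0..3: t=0:+1/207360 t=1:−1/17280 t=2:+1/13824 t=3:−1/103680 = 1/103680
⇒ 3j(6 5 5; 2 -2 0)² = 10/7293, sgn -1
4πI² = N·(3j₀)²·(3jₘ)² = 800/33813
I = -1·√(0.0236595/4π) = -0.04339086

-0.043391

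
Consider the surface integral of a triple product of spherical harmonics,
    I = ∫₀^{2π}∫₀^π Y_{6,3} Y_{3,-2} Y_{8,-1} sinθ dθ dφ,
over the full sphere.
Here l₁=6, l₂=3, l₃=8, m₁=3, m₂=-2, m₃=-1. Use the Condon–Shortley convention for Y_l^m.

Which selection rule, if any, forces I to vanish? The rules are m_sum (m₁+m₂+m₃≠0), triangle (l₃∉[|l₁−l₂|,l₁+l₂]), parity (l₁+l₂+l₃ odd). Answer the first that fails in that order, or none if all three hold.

parity

azimuthal sum: 3 − 2 − 1 = 0  ✓
3 ≤ 8 ≤ 9 (triangle on l)  ✓
L = 6 + 3 + 8 = 17 (odd)  ✗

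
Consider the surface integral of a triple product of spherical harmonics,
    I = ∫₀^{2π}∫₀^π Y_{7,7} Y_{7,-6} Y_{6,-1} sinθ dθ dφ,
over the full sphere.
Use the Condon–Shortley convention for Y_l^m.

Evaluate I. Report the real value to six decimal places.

-0.136353

Rules hold: Σm=0, L=20 even, 0≤6≤14.
N = 15·15·13 = 2925
Δ = 8!·6!·6!/21! = 1/2444321880
Racah Σ t=1..7: t=1:−1/2612736000 t=2:+1/20736000 t=3:−1/1658880 t=4:+1/746496 t=5:−1/1658880 t=6:+1/20736000 t=7:−1/2612736000 = 1/4354560
⇒ 3j(7 7 6; 0 0 0)² = 1000/138567, sgn +1
Racah Σ t=0..0: t=0:+1/3483648000 = 1/3483648000
⇒ 3j(7 7 6; 7 -6 -1)² = 143/12920, sgn -1
4πI² = N·(3j₀)²·(3jₘ)² = 24375/104329
I = -1·√(0.233636/4π) = -0.13635305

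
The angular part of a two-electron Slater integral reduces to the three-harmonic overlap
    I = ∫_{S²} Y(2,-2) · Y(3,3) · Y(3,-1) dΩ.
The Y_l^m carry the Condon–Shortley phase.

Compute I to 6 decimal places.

0.132981

Rules hold: Σm=0, L=8 even, 1≤3≤5.
N = 5·7·7 = 245
Δ = 2!·2!·4!/9! = 1/3780
Racah Σ t=0..2: t=0:+1/24 t=1:−1/4 t=2:+1/24 = -1/6
⇒ 3j(2 3 3; 0 0 0)² = 4/105, sgn +1
Racah Σ t=2..2: t=2:+1/96 = 1/96
⇒ 3j(2 3 3; -2 3 -1)² = 1/42, sgn +1
4πI² = N·(3j₀)²·(3jₘ)² = 2/9
I = +1·√(0.222222/4π) = 0.13298076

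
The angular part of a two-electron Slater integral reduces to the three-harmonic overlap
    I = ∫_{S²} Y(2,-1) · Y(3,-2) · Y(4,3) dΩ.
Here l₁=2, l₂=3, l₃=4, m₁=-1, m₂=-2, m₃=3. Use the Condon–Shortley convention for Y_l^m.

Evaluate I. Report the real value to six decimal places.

0.000000

L=9 odd ⇒ parity kills the (l;000) factor ⇒ I = 0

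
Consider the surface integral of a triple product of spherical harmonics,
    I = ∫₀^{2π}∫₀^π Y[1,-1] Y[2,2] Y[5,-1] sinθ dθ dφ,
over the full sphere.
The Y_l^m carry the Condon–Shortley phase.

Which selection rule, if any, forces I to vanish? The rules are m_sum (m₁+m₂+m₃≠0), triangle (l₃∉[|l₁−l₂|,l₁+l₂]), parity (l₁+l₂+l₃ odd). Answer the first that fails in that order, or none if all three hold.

Σmᵢ = 0  ✓
l₃∈[|l₁−l₂|,l₁+l₂]=[1,3], have l₃=5  ✗
Σlᵢ = 8 ⇒ even

triangle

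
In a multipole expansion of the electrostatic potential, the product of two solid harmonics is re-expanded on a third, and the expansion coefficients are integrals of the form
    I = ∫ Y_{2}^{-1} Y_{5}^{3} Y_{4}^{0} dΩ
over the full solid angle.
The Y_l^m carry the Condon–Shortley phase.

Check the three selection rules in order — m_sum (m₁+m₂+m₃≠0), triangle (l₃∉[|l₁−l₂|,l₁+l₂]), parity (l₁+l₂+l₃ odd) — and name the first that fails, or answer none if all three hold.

Σmᵢ = 2  ✗
l₃∈[|l₁−l₂|,l₁+l₂]=[3,7], have l₃=4
Σlᵢ = 11 ⇒ odd

m_sum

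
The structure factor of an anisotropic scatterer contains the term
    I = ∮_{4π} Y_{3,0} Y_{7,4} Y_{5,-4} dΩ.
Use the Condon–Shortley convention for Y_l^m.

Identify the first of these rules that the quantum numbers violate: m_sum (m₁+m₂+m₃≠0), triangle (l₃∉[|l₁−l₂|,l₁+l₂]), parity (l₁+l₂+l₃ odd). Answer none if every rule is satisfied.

parity

azimuthal sum: 0 + 4 − 4 = 0  ✓
4 ≤ 5 ≤ 10 (triangle on l)  ✓
L = 3 + 7 + 5 = 15 (odd)  ✗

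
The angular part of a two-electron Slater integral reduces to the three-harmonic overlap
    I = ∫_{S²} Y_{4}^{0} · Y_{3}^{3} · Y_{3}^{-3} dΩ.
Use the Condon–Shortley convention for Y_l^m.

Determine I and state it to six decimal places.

-0.076935

m-sum 0 ✓  L=10 even ✓  1≤3≤7 ✓
Π(2lᵢ+1) = 9×7×7 = 441
triangle coeff Δ(4,3,3) = 1/34650
Σ_t [1,3]: t=1:−1/72 t=2:+1/16 t=3:−1/72 = 5/144
(3j)²=2/77 [(4 3 3; 0 0 0)], sign=-1
Σ_t [4,4]: t=4:+1/1152 = 1/1152
(3j)²=1/154 [(4 3 3; 0 3 -3)], sign=+1
⇒ 4πI² = 9/121
I = (-1)√(9/121/(4π)) = -0.07693494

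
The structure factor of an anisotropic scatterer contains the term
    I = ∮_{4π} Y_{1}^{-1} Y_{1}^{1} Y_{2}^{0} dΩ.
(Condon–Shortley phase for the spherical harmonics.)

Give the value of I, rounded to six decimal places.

0.126157

Checks pass: Σm=0; 4 even; l₃=2∈[0,2].
(2·1+1)(2·1+1)(2·2+1) = 45
Δ: 0! 2! 2! / 5! → 1/30
sum: t=0:+1/1 = 1/1
3j²(1 1 2; 0 0 0) = Δ·Π!·Σ² = 2/15  (sign +1)
sum: t=0:+1/4 = 1/4
3j²(1 1 2; -1 1 0) = Δ·Π!·Σ² = 1/30  (sign +1)
combine: 4πI² = 45·2/15·1/30 = 1/5
take √, sign +1: I = 0.12615663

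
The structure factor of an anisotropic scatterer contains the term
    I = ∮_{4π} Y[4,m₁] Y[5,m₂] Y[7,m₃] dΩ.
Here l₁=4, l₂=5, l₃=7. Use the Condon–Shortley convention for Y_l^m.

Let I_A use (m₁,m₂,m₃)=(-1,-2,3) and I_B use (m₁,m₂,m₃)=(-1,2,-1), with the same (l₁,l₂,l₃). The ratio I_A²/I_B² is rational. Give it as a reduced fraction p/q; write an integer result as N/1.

5547/1681

Shared (l₁,l₂,l₃)=(4,5,7): N and (l;000)² cancel in I_A²/I_B².
A: Δ = 2!·6!·8!/17! = 1/6126120; Racah Σ t=0..2: t=0:+1/172800 t=1:−1/69120 t=2:+1/362880 = -43/7257600; ⇒ 3j(4 5 7; -1 -2 3)² = 1849/170170, sgn -1
B: Δ = 2!·6!·8!/17! = 1/6126120; Racah Σ t=0..2: t=0:+1/1209600 t=1:−1/69120 t=2:+1/51840 = 41/7257600; ⇒ 3j(4 5 7; -1 2 -1)² = 1681/510510, sgn +1
I_A²/I_B² = (1849/170170)/(1681/510510) = 5547/1681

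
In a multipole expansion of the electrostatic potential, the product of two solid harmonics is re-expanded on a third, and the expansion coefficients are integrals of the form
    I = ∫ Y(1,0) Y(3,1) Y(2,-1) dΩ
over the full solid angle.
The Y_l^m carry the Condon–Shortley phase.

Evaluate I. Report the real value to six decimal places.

-0.233597

Rules hold: Σm=0, L=6 even, 2≤2≤4.
N = 3·7·5 = 105
Δ = 2!·0!·4!/7! = 1/105
Racah Σ t=1..1: t=1:−1/4 = -1/4
⇒ 3j(1 3 2; 0 0 0)² = 3/35, sgn -1
Racah Σ t=1..1: t=1:−1/6 = -1/6
⇒ 3j(1 3 2; 0 1 -1)² = 8/105, sgn +1
4πI² = N·(3j₀)²·(3jₘ)² = 24/35
I = -1·√(0.685714/4π) = -0.23359668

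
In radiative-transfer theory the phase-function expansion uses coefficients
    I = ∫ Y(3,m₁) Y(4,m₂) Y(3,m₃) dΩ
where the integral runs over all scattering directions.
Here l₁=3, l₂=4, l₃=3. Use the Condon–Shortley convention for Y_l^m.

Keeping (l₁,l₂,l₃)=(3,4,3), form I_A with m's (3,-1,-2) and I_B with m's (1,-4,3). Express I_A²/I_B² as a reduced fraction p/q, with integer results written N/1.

Shared (l₁,l₂,l₃)=(3,4,3): N and (l;000)² cancel in I_A²/I_B².
A: Δ = 4!·2!·4!/11! = 1/34650; Racah Σ t=0..0: t=0:+1/288 = 1/288; ⇒ 3j(3 4 3; 3 -1 -2)² = 5/231, sgn -1
B: Δ = 4!·2!·4!/11! = 1/34650; Racah Σ t=0..0: t=0:+1/1152 = 1/1152; ⇒ 3j(3 4 3; 1 -4 3)² = 1/33, sgn +1
I_A²/I_B² = (5/231)/(1/33) = 5/7

5/7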